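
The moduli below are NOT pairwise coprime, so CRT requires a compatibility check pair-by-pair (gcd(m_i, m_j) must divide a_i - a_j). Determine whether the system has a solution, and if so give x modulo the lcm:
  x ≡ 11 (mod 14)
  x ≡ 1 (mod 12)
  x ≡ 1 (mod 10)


Moduli 14, 12, 10 are not pairwise coprime, so CRT works modulo lcm(m_i) when all pairwise compatibility conditions hold.
Pairwise compatibility: gcd(m_i, m_j) must divide a_i - a_j for every pair.
Merge one congruence at a time:
  Start: x ≡ 11 (mod 14).
  Combine with x ≡ 1 (mod 12): gcd(14, 12) = 2; 1 - 11 = -10, which IS divisible by 2, so compatible.
    Write x = 11 + 14·t and substitute into x ≡ 1 (mod 12): 14·t ≡ 1 − 11 = -10 (mod 12).
    Divide the congruence (and modulus) by g = 2: 7·t ≡ -5 (mod 6).
    Reduce coefficients mod 6: 1·t ≡ 1 (mod 6).
    So t ≡ 1 (mod 6).
    Then x = 11 + 14·1 = 25, valid modulo lcm(14, 12) = 84: x ≡ 25 (mod 84).
  Combine with x ≡ 1 (mod 10): gcd(84, 10) = 2; 1 - 25 = -24, which IS divisible by 2, so compatible.
    Write x = 25 + 84·t and substitute into x ≡ 1 (mod 10): 84·t ≡ 1 − 25 = -24 (mod 10).
    Divide the congruence (and modulus) by g = 2: 42·t ≡ -12 (mod 5).
    Reduce coefficients mod 5: 2·t ≡ 3 (mod 5).
    The inverse of 2 mod 5 is 3 (since 2·3 = 6 = 1·5 + 1), so t ≡ 3·3 = 9 ≡ 4 (mod 5).
    Then x = 25 + 84·4 = 361, valid modulo lcm(84, 10) = 420: x ≡ 361 (mod 420).
Verify: 361 mod 14 = 11, 361 mod 12 = 1, 361 mod 10 = 1.

x ≡ 361 (mod 420).


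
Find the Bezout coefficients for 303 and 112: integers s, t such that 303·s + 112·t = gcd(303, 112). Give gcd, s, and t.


Euclidean algorithm on (303, 112) — divide until remainder is 0:
  303 = 2 · 112 + 79
  112 = 1 · 79 + 33
  79 = 2 · 33 + 13
  33 = 2 · 13 + 7
  13 = 1 · 7 + 6
  7 = 1 · 6 + 1
  6 = 6 · 1 + 0
gcd(303, 112) = 1.
Track Bezout coefficients alongside the remainders: start with r₀ = 303 = a·1 + b·0 (s = 1, t = 0) and r₁ = 112 = a·0 + b·1 (s = 0, t = 1); each new remainder r_{k+1} = r_{k-1} − q_k·r_k inherits s_{k+1} = s_{k-1} − q_k·s_k, t_{k+1} = t_{k-1} − q_k·t_k, so r_k = a·s_k + b·t_k at every step:
  q = 2: r = 79, s = 1 − 2·0 = 1, t = 0 − 2·1 = -2  (check: 303·1 + 112·(-2) = 79)
  q = 1: r = 33, s = 0 − 1·1 = -1, t = 1 − 1·(-2) = 3  (check: 303·(-1) + 112·3 = 33)
  q = 2: r = 13, s = 1 − 2·(-1) = 3, t = -2 − 2·3 = -8  (check: 303·3 + 112·(-8) = 13)
  q = 2: r = 7, s = -1 − 2·3 = -7, t = 3 − 2·(-8) = 19  (check: 303·(-7) + 112·19 = 7)
  q = 1: r = 6, s = 3 − 1·(-7) = 10, t = -8 − 1·19 = -27  (check: 303·10 + 112·(-27) = 6)
  q = 1: r = 1, s = -7 − 1·10 = -17, t = 19 − 1·(-27) = 46  (check: 303·(-17) + 112·46 = 1)
The row with r = 1 (the gcd) gives the Bezout coefficients s = -17, t = 46.
Result: 303 · (-17) + 112 · (46) = 1.

gcd(303, 112) = 1; s = -17, t = 46 (check: 303·(-17) + 112·46 = 1).


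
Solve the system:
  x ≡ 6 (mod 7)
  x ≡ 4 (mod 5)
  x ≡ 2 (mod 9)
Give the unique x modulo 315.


Moduli 7, 5, 9 are pairwise coprime; by CRT there is a unique solution modulo M = 7 · 5 · 9 = 315.
Solve pairwise, accumulating the modulus:
  Start with x ≡ 6 (mod 7).
  Combine with x ≡ 4 (mod 5): since gcd(7, 5) = 1, we get a unique residue mod 35.
    Write x = 6 + 7·t and substitute into x ≡ 4 (mod 5): 7·t ≡ 4 − 6 = -2 (mod 5).
    Reduce coefficients mod 5: 2·t ≡ 3 (mod 5).
    The inverse of 2 mod 5 is 3 (since 2·3 = 6 = 1·5 + 1), so t ≡ 3·3 = 9 ≡ 4 (mod 5).
    Then x = 6 + 7·4 = 34, valid modulo lcm(7, 5) = 35: x ≡ 34 (mod 35).
  Combine with x ≡ 2 (mod 9): since gcd(35, 9) = 1, we get a unique residue mod 315.
    Write x = 34 + 35·t and substitute into x ≡ 2 (mod 9): 35·t ≡ 2 − 34 = -32 (mod 9).
    Reduce coefficients mod 9: 8·t ≡ 4 (mod 9).
    The inverse of 8 mod 9 is 8 (since 8·8 = 64 = 7·9 + 1), so t ≡ 8·4 = 32 ≡ 5 (mod 9).
    Then x = 34 + 35·5 = 209, valid modulo lcm(35, 9) = 315: x ≡ 209 (mod 315).
Verify: 209 mod 7 = 6 ✓, 209 mod 5 = 4 ✓, 209 mod 9 = 2 ✓.

x ≡ 209 (mod 315).


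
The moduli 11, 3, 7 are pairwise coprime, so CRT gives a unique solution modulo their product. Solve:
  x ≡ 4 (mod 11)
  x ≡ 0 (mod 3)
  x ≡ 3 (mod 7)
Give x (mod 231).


Moduli 11, 3, 7 are pairwise coprime; by CRT there is a unique solution modulo M = 11 · 3 · 7 = 231.
Solve pairwise, accumulating the modulus:
  Start with x ≡ 4 (mod 11).
  Combine with x ≡ 0 (mod 3): since gcd(11, 3) = 1, we get a unique residue mod 33.
    Write x = 4 + 11·t and substitute into x ≡ 0 (mod 3): 11·t ≡ 0 − 4 = -4 (mod 3).
    Reduce coefficients mod 3: 2·t ≡ 2 (mod 3).
    The inverse of 2 mod 3 is 2 (since 2·2 = 4 = 1·3 + 1), so t ≡ 2·2 = 4 ≡ 1 (mod 3).
    Then x = 4 + 11·1 = 15, valid modulo lcm(11, 3) = 33: x ≡ 15 (mod 33).
  Combine with x ≡ 3 (mod 7): since gcd(33, 7) = 1, we get a unique residue mod 231.
    Write x = 15 + 33·t and substitute into x ≡ 3 (mod 7): 33·t ≡ 3 − 15 = -12 (mod 7).
    Reduce coefficients mod 7: 5·t ≡ 2 (mod 7).
    The inverse of 5 mod 7 is 3 (since 5·3 = 15 = 2·7 + 1), so t ≡ 3·2 = 6 ≡ 6 (mod 7).
    Then x = 15 + 33·6 = 213, valid modulo lcm(33, 7) = 231: x ≡ 213 (mod 231).
Verify: 213 mod 11 = 4 ✓, 213 mod 3 = 0 ✓, 213 mod 7 = 3 ✓.

x ≡ 213 (mod 231).


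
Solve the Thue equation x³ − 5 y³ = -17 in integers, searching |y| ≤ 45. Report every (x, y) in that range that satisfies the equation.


The equation is x³ - 5y³ = -17. For fixed y, x³ = 5·y³ − 17, so a solution requires the RHS to be a perfect cube.
Strategy: iterate y from -45 to 45, compute RHS = 5·y³ − 17, and check whether it is a (positive or negative) perfect cube.
Check small values of y:
  y = 0: RHS = -17 is not a perfect cube.
  y = 1: RHS = -12 is not a perfect cube.
  y = -1: RHS = -22 is not a perfect cube.
  y = 2: RHS = 23 is not a perfect cube.
  y = -2: RHS = -57 is not a perfect cube.
  y = 3: RHS = 118 is not a perfect cube.
  y = -3: RHS = -152 is not a perfect cube.
Continuing the search up to |y| = 45 finds no solutions either.
No (x, y) in the scanned range satisfies the equation.

No integer solutions with |y| ≤ 45.


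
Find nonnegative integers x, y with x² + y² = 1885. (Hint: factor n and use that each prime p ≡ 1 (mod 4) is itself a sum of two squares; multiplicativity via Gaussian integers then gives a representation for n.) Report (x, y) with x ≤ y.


Step 1: Factor n = 1885 = 5 · 13 · 29.
Step 2: Check the mod-4 condition on each prime factor: 5 ≡ 1 (mod 4), exponent 1; 13 ≡ 1 (mod 4), exponent 1; 29 ≡ 1 (mod 4), exponent 1.
All primes ≡ 3 (mod 4) appear to even exponent (or don't appear), so by the two-squares theorem n IS expressible as a sum of two squares.
Step 3: Build a representation. Here n = 5 · 13 · 29 is a product of primes ≡ 1 (mod 4). Each prime p ≡ 1 (mod 4) is itself a sum of two squares; find a² by testing p − a² for a perfect square:
  5: 5 − 1² = 4 = 2² ⇒ 5 = 1² + 2².
  13: 13 − 1² = 12, 13 − 2² = 9 = 3² ⇒ 13 = 2² + 3².
  29: 29 − 1² = 28, 29 − 2² = 25 = 5² ⇒ 29 = 2² + 5².
  Combine using the Brahmagupta–Fibonacci identity (a² + b²)(c² + d²) = (ac − bd)² + (ad + bc)² = (ac + bd)² + (ad − bc)²:
  5 · 13 = 65: from (1² + 2²)(2² + 3²), take (1·2 − 2·3, 1·3 + 2·2) = (2 − 6, 3 + 4) = (-4, 7); dropping signs (only squares matter) gives (4, 7); check 4² + 7² = 16 + 49 = 65 ✓.
  65 · 29 = 1885: from (4² + 7²)(2² + 5²), take (4·2 − 7·5, 4·5 + 7·2) = (8 − 35, 20 + 14) = (-27, 34); dropping signs (only squares matter) gives (27, 34); check 27² + 34² = 729 + 1156 = 1885 ✓.
Step 4: Order so x ≤ y and verify: 27² + 34² = 729 + 1156 = 1885 = n. ✓

n = 1885 = 27² + 34² (one valid representation with x ≤ y).


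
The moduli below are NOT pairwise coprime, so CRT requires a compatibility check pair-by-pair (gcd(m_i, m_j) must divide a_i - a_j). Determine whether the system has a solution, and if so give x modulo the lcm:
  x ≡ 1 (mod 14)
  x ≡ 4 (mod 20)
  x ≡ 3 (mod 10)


Moduli 14, 20, 10 are not pairwise coprime, so CRT works modulo lcm(m_i) when all pairwise compatibility conditions hold.
Pairwise compatibility: gcd(m_i, m_j) must divide a_i - a_j for every pair.
Merge one congruence at a time:
  Start: x ≡ 1 (mod 14).
  Combine with x ≡ 4 (mod 20): gcd(14, 20) = 2, and 4 - 1 = 3 is NOT divisible by 2.
    ⇒ system is inconsistent (no integer solution).

No solution (the system is inconsistent).


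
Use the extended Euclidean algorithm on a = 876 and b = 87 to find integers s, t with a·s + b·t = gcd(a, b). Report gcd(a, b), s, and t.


Euclidean algorithm on (876, 87) — divide until remainder is 0:
  876 = 10 · 87 + 6
  87 = 14 · 6 + 3
  6 = 2 · 3 + 0
gcd(876, 87) = 3.
Track Bezout coefficients alongside the remainders: start with r₀ = 876 = a·1 + b·0 (s = 1, t = 0) and r₁ = 87 = a·0 + b·1 (s = 0, t = 1); each new remainder r_{k+1} = r_{k-1} − q_k·r_k inherits s_{k+1} = s_{k-1} − q_k·s_k, t_{k+1} = t_{k-1} − q_k·t_k, so r_k = a·s_k + b·t_k at every step:
  q = 10: r = 6, s = 1 − 10·0 = 1, t = 0 − 10·1 = -10  (check: 876·1 + 87·(-10) = 6)
  q = 14: r = 3, s = 0 − 14·1 = -14, t = 1 − 14·(-10) = 141  (check: 876·(-14) + 87·141 = 3)
The row with r = 3 (the gcd) gives the Bezout coefficients s = -14, t = 141.
Result: 876 · (-14) + 87 · (141) = 3.

gcd(876, 87) = 3; s = -14, t = 141 (check: 876·(-14) + 87·141 = 3).


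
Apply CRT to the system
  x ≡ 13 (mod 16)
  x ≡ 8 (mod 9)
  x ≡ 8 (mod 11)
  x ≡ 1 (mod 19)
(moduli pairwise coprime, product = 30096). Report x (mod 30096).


Product of moduli M = 16 · 9 · 11 · 19 = 30096.
Merge one congruence at a time:
  Start: x ≡ 13 (mod 16).
  Combine with x ≡ 8 (mod 9); new modulus lcm = 144.
    Write x = 13 + 16·t and substitute into x ≡ 8 (mod 9): 16·t ≡ 8 − 13 = -5 (mod 9).
    Reduce coefficients mod 9: 7·t ≡ 4 (mod 9).
    The inverse of 7 mod 9 is 4 (since 7·4 = 28 = 3·9 + 1), so t ≡ 4·4 = 16 ≡ 7 (mod 9).
    Then x = 13 + 16·7 = 125, valid modulo lcm(16, 9) = 144: x ≡ 125 (mod 144).
  Combine with x ≡ 8 (mod 11); new modulus lcm = 1584.
    Write x = 125 + 144·t and substitute into x ≡ 8 (mod 11): 144·t ≡ 8 − 125 = -117 (mod 11).
    Reduce coefficients mod 11: 1·t ≡ 4 (mod 11).
    So t ≡ 4 (mod 11).
    Then x = 125 + 144·4 = 701, valid modulo lcm(144, 11) = 1584: x ≡ 701 (mod 1584).
  Combine with x ≡ 1 (mod 19); new modulus lcm = 30096.
    Write x = 701 + 1584·t and substitute into x ≡ 1 (mod 19): 1584·t ≡ 1 − 701 = -700 (mod 19).
    Reduce coefficients mod 19: 7·t ≡ 3 (mod 19).
    The inverse of 7 mod 19 is 11 (since 7·11 = 77 = 4·19 + 1), so t ≡ 11·3 = 33 ≡ 14 (mod 19).
    Then x = 701 + 1584·14 = 22877, valid modulo lcm(1584, 19) = 30096: x ≡ 22877 (mod 30096).
Verify against each original: 22877 mod 16 = 13, 22877 mod 9 = 8, 22877 mod 11 = 8, 22877 mod 19 = 1.

x ≡ 22877 (mod 30096).


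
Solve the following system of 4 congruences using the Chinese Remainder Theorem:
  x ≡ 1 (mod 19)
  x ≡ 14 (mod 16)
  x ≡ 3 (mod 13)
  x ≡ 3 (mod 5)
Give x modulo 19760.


Product of moduli M = 19 · 16 · 13 · 5 = 19760.
Merge one congruence at a time:
  Start: x ≡ 1 (mod 19).
  Combine with x ≡ 14 (mod 16); new modulus lcm = 304.
    Write x = 1 + 19·t and substitute into x ≡ 14 (mod 16): 19·t ≡ 14 − 1 = 13 (mod 16).
    Reduce coefficients mod 16: 3·t ≡ 13 (mod 16).
    The inverse of 3 mod 16 is 11 (since 3·11 = 33 = 2·16 + 1), so t ≡ 11·13 = 143 ≡ 15 (mod 16).
    Then x = 1 + 19·15 = 286, valid modulo lcm(19, 16) = 304: x ≡ 286 (mod 304).
  Combine with x ≡ 3 (mod 13); new modulus lcm = 3952.
    Write x = 286 + 304·t and substitute into x ≡ 3 (mod 13): 304·t ≡ 3 − 286 = -283 (mod 13).
    Reduce coefficients mod 13: 5·t ≡ 3 (mod 13).
    The inverse of 5 mod 13 is 8 (since 5·8 = 40 = 3·13 + 1), so t ≡ 8·3 = 24 ≡ 11 (mod 13).
    Then x = 286 + 304·11 = 3630, valid modulo lcm(304, 13) = 3952: x ≡ 3630 (mod 3952).
  Combine with x ≡ 3 (mod 5); new modulus lcm = 19760.
    Write x = 3630 + 3952·t and substitute into x ≡ 3 (mod 5): 3952·t ≡ 3 − 3630 = -3627 (mod 5).
    Reduce coefficients mod 5: 2·t ≡ 3 (mod 5).
    The inverse of 2 mod 5 is 3 (since 2·3 = 6 = 1·5 + 1), so t ≡ 3·3 = 9 ≡ 4 (mod 5).
    Then x = 3630 + 3952·4 = 19438, valid modulo lcm(3952, 5) = 19760: x ≡ 19438 (mod 19760).
Verify against each original: 19438 mod 19 = 1, 19438 mod 16 = 14, 19438 mod 13 = 3, 19438 mod 5 = 3.

x ≡ 19438 (mod 19760).


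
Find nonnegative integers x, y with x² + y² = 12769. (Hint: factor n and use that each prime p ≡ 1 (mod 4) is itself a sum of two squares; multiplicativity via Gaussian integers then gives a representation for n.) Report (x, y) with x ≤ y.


Step 1: Factor n = 12769 = 113^2.
Step 2: Check the mod-4 condition on each prime factor: 113 ≡ 1 (mod 4), exponent 2.
All primes ≡ 3 (mod 4) appear to even exponent (or don't appear), so by the two-squares theorem n IS expressible as a sum of two squares.
Step 3: Build a representation. Here n = 113 · 113 is a product of primes ≡ 1 (mod 4). Each prime p ≡ 1 (mod 4) is itself a sum of two squares; find a² by testing p − a² for a perfect square:
  113: 113 − 1² = 112, 113 − 2² = 109, 113 − 3² = 104, 113 − 4² = 97, 113 − 5² = 88, 113 − 6² = 77, 113 − 7² = 64 = 8² ⇒ 113 = 7² + 8².
  Combine using the Brahmagupta–Fibonacci identity (a² + b²)(c² + d²) = (ac − bd)² + (ad + bc)² = (ac + bd)² + (ad − bc)²:
  113 · 113 = 12769: from (7² + 8²)(7² + 8²), take (7·7 − 8·8, 7·8 + 8·7) = (49 − 64, 56 + 56) = (-15, 112); dropping signs (only squares matter) gives (15, 112); check 15² + 112² = 225 + 12544 = 12769 ✓.
Step 4: Order so x ≤ y and verify: 15² + 112² = 225 + 12544 = 12769 = n. ✓

n = 12769 = 15² + 112² (one valid representation with x ≤ y).


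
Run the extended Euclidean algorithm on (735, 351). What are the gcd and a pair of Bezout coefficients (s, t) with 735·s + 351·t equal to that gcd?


Euclidean algorithm on (735, 351) — divide until remainder is 0:
  735 = 2 · 351 + 33
  351 = 10 · 33 + 21
  33 = 1 · 21 + 12
  21 = 1 · 12 + 9
  12 = 1 · 9 + 3
  9 = 3 · 3 + 0
gcd(735, 351) = 3.
Track Bezout coefficients alongside the remainders: start with r₀ = 735 = a·1 + b·0 (s = 1, t = 0) and r₁ = 351 = a·0 + b·1 (s = 0, t = 1); each new remainder r_{k+1} = r_{k-1} − q_k·r_k inherits s_{k+1} = s_{k-1} − q_k·s_k, t_{k+1} = t_{k-1} − q_k·t_k, so r_k = a·s_k + b·t_k at every step:
  q = 2: r = 33, s = 1 − 2·0 = 1, t = 0 − 2·1 = -2  (check: 735·1 + 351·(-2) = 33)
  q = 10: r = 21, s = 0 − 10·1 = -10, t = 1 − 10·(-2) = 21  (check: 735·(-10) + 351·21 = 21)
  q = 1: r = 12, s = 1 − 1·(-10) = 11, t = -2 − 1·21 = -23  (check: 735·11 + 351·(-23) = 12)
  q = 1: r = 9, s = -10 − 1·11 = -21, t = 21 − 1·(-23) = 44  (check: 735·(-21) + 351·44 = 9)
  q = 1: r = 3, s = 11 − 1·(-21) = 32, t = -23 − 1·44 = -67  (check: 735·32 + 351·(-67) = 3)
The row with r = 3 (the gcd) gives the Bezout coefficients s = 32, t = -67.
Result: 735 · (32) + 351 · (-67) = 3.

gcd(735, 351) = 3; s = 32, t = -67 (check: 735·32 + 351·(-67) = 3).


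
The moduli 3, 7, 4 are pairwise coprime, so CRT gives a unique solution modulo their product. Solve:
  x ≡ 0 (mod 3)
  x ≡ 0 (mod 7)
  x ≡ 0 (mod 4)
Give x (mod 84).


Moduli 3, 7, 4 are pairwise coprime; by CRT there is a unique solution modulo M = 3 · 7 · 4 = 84.
Solve pairwise, accumulating the modulus:
  Start with x ≡ 0 (mod 3).
  Combine with x ≡ 0 (mod 7): since gcd(3, 7) = 1, we get a unique residue mod 21.
    Write x = 0 + 3·t and substitute into x ≡ 0 (mod 7): 3·t ≡ 0 − 0 = 0 (mod 7).
    The inverse of 3 mod 7 is 5 (since 3·5 = 15 = 2·7 + 1), so t ≡ 5·0 = 0 ≡ 0 (mod 7).
    Then x = 0 + 3·0 = 0, valid modulo lcm(3, 7) = 21: x ≡ 0 (mod 21).
  Combine with x ≡ 0 (mod 4): since gcd(21, 4) = 1, we get a unique residue mod 84.
    Write x = 0 + 21·t and substitute into x ≡ 0 (mod 4): 21·t ≡ 0 − 0 = 0 (mod 4).
    Reduce coefficients mod 4: 1·t ≡ 0 (mod 4).
    So t ≡ 0 (mod 4).
    Then x = 0 + 21·0 = 0, valid modulo lcm(21, 4) = 84: x ≡ 0 (mod 84).
Verify: 0 mod 3 = 0 ✓, 0 mod 7 = 0 ✓, 0 mod 4 = 0 ✓.

x ≡ 0 (mod 84).


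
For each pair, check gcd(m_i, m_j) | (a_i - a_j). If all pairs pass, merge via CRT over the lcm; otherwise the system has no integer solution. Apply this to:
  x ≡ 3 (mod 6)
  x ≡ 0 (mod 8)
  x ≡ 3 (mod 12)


Moduli 6, 8, 12 are not pairwise coprime, so CRT works modulo lcm(m_i) when all pairwise compatibility conditions hold.
Pairwise compatibility: gcd(m_i, m_j) must divide a_i - a_j for every pair.
Merge one congruence at a time:
  Start: x ≡ 3 (mod 6).
  Combine with x ≡ 0 (mod 8): gcd(6, 8) = 2, and 0 - 3 = -3 is NOT divisible by 2.
    ⇒ system is inconsistent (no integer solution).

No solution (the system is inconsistent).


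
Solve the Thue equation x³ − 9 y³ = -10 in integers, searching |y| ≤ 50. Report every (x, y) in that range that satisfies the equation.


The equation is x³ - 9y³ = -10. For fixed y, x³ = 9·y³ − 10, so a solution requires the RHS to be a perfect cube.
Strategy: iterate y from -50 to 50, compute RHS = 9·y³ − 10, and check whether it is a (positive or negative) perfect cube.
Check small values of y:
  y = 0: RHS = -10 is not a perfect cube.
  y = 1: RHS = -1 = (-1)³ ⇒ x = -1 works.
  y = -1: RHS = -19 is not a perfect cube.
  y = 2: RHS = 62 is not a perfect cube.
  y = -2: RHS = -82 is not a perfect cube.
  y = 3: RHS = 233 is not a perfect cube.
  y = -3: RHS = -253 is not a perfect cube.
Continuing the search up to |y| = 50 finds no further solutions beyond those listed.
Collected solutions: (-1, 1).

Solutions (with |y| ≤ 50): (-1, 1).


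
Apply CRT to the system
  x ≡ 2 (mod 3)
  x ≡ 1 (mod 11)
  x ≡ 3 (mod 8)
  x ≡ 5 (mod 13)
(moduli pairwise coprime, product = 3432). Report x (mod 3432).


Product of moduli M = 3 · 11 · 8 · 13 = 3432.
Merge one congruence at a time:
  Start: x ≡ 2 (mod 3).
  Combine with x ≡ 1 (mod 11); new modulus lcm = 33.
    Write x = 2 + 3·t and substitute into x ≡ 1 (mod 11): 3·t ≡ 1 − 2 = -1 (mod 11).
    Reduce coefficients mod 11: 3·t ≡ 10 (mod 11).
    The inverse of 3 mod 11 is 4 (since 3·4 = 12 = 1·11 + 1), so t ≡ 4·10 = 40 ≡ 7 (mod 11).
    Then x = 2 + 3·7 = 23, valid modulo lcm(3, 11) = 33: x ≡ 23 (mod 33).
  Combine with x ≡ 3 (mod 8); new modulus lcm = 264.
    Write x = 23 + 33·t and substitute into x ≡ 3 (mod 8): 33·t ≡ 3 − 23 = -20 (mod 8).
    Reduce coefficients mod 8: 1·t ≡ 4 (mod 8).
    So t ≡ 4 (mod 8).
    Then x = 23 + 33·4 = 155, valid modulo lcm(33, 8) = 264: x ≡ 155 (mod 264).
  Combine with x ≡ 5 (mod 13); new modulus lcm = 3432.
    Write x = 155 + 264·t and substitute into x ≡ 5 (mod 13): 264·t ≡ 5 − 155 = -150 (mod 13).
    Reduce coefficients mod 13: 4·t ≡ 6 (mod 13).
    The inverse of 4 mod 13 is 10 (since 4·10 = 40 = 3·13 + 1), so t ≡ 10·6 = 60 ≡ 8 (mod 13).
    Then x = 155 + 264·8 = 2267, valid modulo lcm(264, 13) = 3432: x ≡ 2267 (mod 3432).
Verify against each original: 2267 mod 3 = 2, 2267 mod 11 = 1, 2267 mod 8 = 3, 2267 mod 13 = 5.

x ≡ 2267 (mod 3432).


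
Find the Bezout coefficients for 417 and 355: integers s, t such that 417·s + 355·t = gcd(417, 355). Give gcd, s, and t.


Euclidean algorithm on (417, 355) — divide until remainder is 0:
  417 = 1 · 355 + 62
  355 = 5 · 62 + 45
  62 = 1 · 45 + 17
  45 = 2 · 17 + 11
  17 = 1 · 11 + 6
  11 = 1 · 6 + 5
  6 = 1 · 5 + 1
  5 = 5 · 1 + 0
gcd(417, 355) = 1.
Track Bezout coefficients alongside the remainders: start with r₀ = 417 = a·1 + b·0 (s = 1, t = 0) and r₁ = 355 = a·0 + b·1 (s = 0, t = 1); each new remainder r_{k+1} = r_{k-1} − q_k·r_k inherits s_{k+1} = s_{k-1} − q_k·s_k, t_{k+1} = t_{k-1} − q_k·t_k, so r_k = a·s_k + b·t_k at every step:
  q = 1: r = 62, s = 1 − 1·0 = 1, t = 0 − 1·1 = -1  (check: 417·1 + 355·(-1) = 62)
  q = 5: r = 45, s = 0 − 5·1 = -5, t = 1 − 5·(-1) = 6  (check: 417·(-5) + 355·6 = 45)
  q = 1: r = 17, s = 1 − 1·(-5) = 6, t = -1 − 1·6 = -7  (check: 417·6 + 355·(-7) = 17)
  q = 2: r = 11, s = -5 − 2·6 = -17, t = 6 − 2·(-7) = 20  (check: 417·(-17) + 355·20 = 11)
  q = 1: r = 6, s = 6 − 1·(-17) = 23, t = -7 − 1·20 = -27  (check: 417·23 + 355·(-27) = 6)
  q = 1: r = 5, s = -17 − 1·23 = -40, t = 20 − 1·(-27) = 47  (check: 417·(-40) + 355·47 = 5)
  q = 1: r = 1, s = 23 − 1·(-40) = 63, t = -27 − 1·47 = -74  (check: 417·63 + 355·(-74) = 1)
The row with r = 1 (the gcd) gives the Bezout coefficients s = 63, t = -74.
Result: 417 · (63) + 355 · (-74) = 1.

gcd(417, 355) = 1; s = 63, t = -74 (check: 417·63 + 355·(-74) = 1).


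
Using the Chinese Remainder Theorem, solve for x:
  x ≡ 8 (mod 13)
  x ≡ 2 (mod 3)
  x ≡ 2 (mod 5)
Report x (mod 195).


Moduli 13, 3, 5 are pairwise coprime; by CRT there is a unique solution modulo M = 13 · 3 · 5 = 195.
Solve pairwise, accumulating the modulus:
  Start with x ≡ 8 (mod 13).
  Combine with x ≡ 2 (mod 3): since gcd(13, 3) = 1, we get a unique residue mod 39.
    Write x = 8 + 13·t and substitute into x ≡ 2 (mod 3): 13·t ≡ 2 − 8 = -6 (mod 3).
    Reduce coefficients mod 3: 1·t ≡ 0 (mod 3).
    So t ≡ 0 (mod 3).
    Then x = 8 + 13·0 = 8, valid modulo lcm(13, 3) = 39: x ≡ 8 (mod 39).
  Combine with x ≡ 2 (mod 5): since gcd(39, 5) = 1, we get a unique residue mod 195.
    Write x = 8 + 39·t and substitute into x ≡ 2 (mod 5): 39·t ≡ 2 − 8 = -6 (mod 5).
    Reduce coefficients mod 5: 4·t ≡ 4 (mod 5).
    The inverse of 4 mod 5 is 4 (since 4·4 = 16 = 3·5 + 1), so t ≡ 4·4 = 16 ≡ 1 (mod 5).
    Then x = 8 + 39·1 = 47, valid modulo lcm(39, 5) = 195: x ≡ 47 (mod 195).
Verify: 47 mod 13 = 8 ✓, 47 mod 3 = 2 ✓, 47 mod 5 = 2 ✓.

x ≡ 47 (mod 195).


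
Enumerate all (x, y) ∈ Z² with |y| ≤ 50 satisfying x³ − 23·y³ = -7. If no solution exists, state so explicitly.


The equation is x³ - 23y³ = -7. For fixed y, x³ = 23·y³ − 7, so a solution requires the RHS to be a perfect cube.
Strategy: iterate y from -50 to 50, compute RHS = 23·y³ − 7, and check whether it is a (positive or negative) perfect cube.
Check small values of y:
  y = 0: RHS = -7 is not a perfect cube.
  y = 1: RHS = 16 is not a perfect cube.
  y = -1: RHS = -30 is not a perfect cube.
  y = 2: RHS = 177 is not a perfect cube.
  y = -2: RHS = -191 is not a perfect cube.
  y = 3: RHS = 614 is not a perfect cube.
  y = -3: RHS = -628 is not a perfect cube.
Continuing the search up to |y| = 50 finds no solutions either.
No (x, y) in the scanned range satisfies the equation.

No integer solutions with |y| ≤ 50.


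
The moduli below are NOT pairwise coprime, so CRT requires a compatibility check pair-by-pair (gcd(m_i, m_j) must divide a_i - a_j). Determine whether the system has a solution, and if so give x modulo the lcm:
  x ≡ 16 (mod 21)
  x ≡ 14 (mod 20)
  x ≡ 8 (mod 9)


Moduli 21, 20, 9 are not pairwise coprime, so CRT works modulo lcm(m_i) when all pairwise compatibility conditions hold.
Pairwise compatibility: gcd(m_i, m_j) must divide a_i - a_j for every pair.
Merge one congruence at a time:
  Start: x ≡ 16 (mod 21).
  Combine with x ≡ 14 (mod 20): gcd(21, 20) = 1; 14 - 16 = -2, which IS divisible by 1, so compatible.
    Write x = 16 + 21·t and substitute into x ≡ 14 (mod 20): 21·t ≡ 14 − 16 = -2 (mod 20).
    Reduce coefficients mod 20: 1·t ≡ 18 (mod 20).
    So t ≡ 18 (mod 20).
    Then x = 16 + 21·18 = 394, valid modulo lcm(21, 20) = 420: x ≡ 394 (mod 420).
  Combine with x ≡ 8 (mod 9): gcd(420, 9) = 3, and 8 - 394 = -386 is NOT divisible by 3.
    ⇒ system is inconsistent (no integer solution).

No solution (the system is inconsistent).


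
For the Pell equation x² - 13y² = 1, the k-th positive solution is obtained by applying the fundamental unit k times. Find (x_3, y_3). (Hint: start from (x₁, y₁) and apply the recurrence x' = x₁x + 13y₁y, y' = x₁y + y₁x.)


Step 1: Find the fundamental solution (x₁, y₁) of x² - 13y² = 1.
  Expand √13 as a continued fraction. a₀ = ⌊√13⌋ = 3; iterate m_{k+1} = d_k·a_k − m_k, d_{k+1} = (13 − m_{k+1}²)/d_k, a_{k+1} = ⌊(a₀ + m_{k+1})/d_{k+1}⌋ (starting m₀ = 0, d₀ = 1), with convergents p_k = a_k·p_{k-1} + p_{k-2}, q_k = a_k·q_{k-1} + q_{k-2} (p₋₁ = 1, q₋₁ = 0):
  k = 0: a₀ = 3; p₀/q₀ = 3/1; p₀² − 13·q₀² = 9 − 13 = -4.
  k = 1: m = 3, d = 4, a = ⌊(3 + 3)/4⌋ = 1; p/q = (1·3 + 1)/(1·1 + 0) = 4/1; p² − 13·q² = 16 − 13 = 3.
  k = 2: m = 1, d = 3, a = ⌊(3 + 1)/3⌋ = 1; p/q = (1·4 + 3)/(1·1 + 1) = 7/2; p² − 13·q² = 49 − 52 = -3.
  k = 3: m = 2, d = 3, a = ⌊(3 + 2)/3⌋ = 1; p/q = (1·7 + 4)/(1·2 + 1) = 11/3; p² − 13·q² = 121 − 117 = 4.
  k = 4: m = 1, d = 4, a = ⌊(3 + 1)/4⌋ = 1; p/q = (1·11 + 7)/(1·3 + 2) = 18/5; p² − 13·q² = 324 − 325 = -1.
  k = 5: m = 3, d = 1, a = ⌊(3 + 3)/1⌋ = 6; p/q = (6·18 + 11)/(6·5 + 3) = 119/33; p² − 13·q² = 14161 − 14157 = 4.
  k = 6: m = 3, d = 4, a = ⌊(3 + 3)/4⌋ = 1; p/q = (1·119 + 18)/(1·33 + 5) = 137/38; p² − 13·q² = 18769 − 18772 = -3.
  k = 7: m = 1, d = 3, a = ⌊(3 + 1)/3⌋ = 1; p/q = (1·137 + 119)/(1·38 + 33) = 256/71; p² − 13·q² = 65536 − 65533 = 3.
  k = 8: m = 2, d = 3, a = ⌊(3 + 2)/3⌋ = 1; p/q = (1·256 + 137)/(1·71 + 38) = 393/109; p² − 13·q² = 154449 − 154453 = -4.
  k = 9: m = 1, d = 4, a = ⌊(3 + 1)/4⌋ = 1; p/q = (1·393 + 256)/(1·109 + 71) = 649/180; p² − 13·q² = 421201 − 421200 = 1.
  The first convergent with p² − 13·q² = 1 gives the fundamental solution (x₁, y₁) = (649, 180).
Step 2: Apply the recurrence (x_{n+1}, y_{n+1}) = (x₁x_n + 13y₁y_n, x₁y_n + y₁x_n) repeatedly.
  From (x_1, y_1) = (649, 180): x_2 = 649·649 + 13·180·180 = 842401; y_2 = 649·180 + 180·649 = 233640.
  From (x_2, y_2) = (842401, 233640): x_3 = 649·842401 + 13·180·233640 = 1093435849; y_3 = 649·233640 + 180·842401 = 303264540.
Step 3: Verify x_3² - 13·y_3² = 1195601955878350801 - 1195601955878350800 = 1 (should be 1). ✓

(x_1, y_1) = (649, 180); (x_3, y_3) = (1093435849, 303264540).


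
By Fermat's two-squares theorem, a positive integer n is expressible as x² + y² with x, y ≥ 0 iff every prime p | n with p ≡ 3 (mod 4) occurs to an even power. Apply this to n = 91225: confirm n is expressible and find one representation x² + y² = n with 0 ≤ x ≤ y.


Step 1: Factor n = 91225 = 5^2 · 41 · 89.
Step 2: Check the mod-4 condition on each prime factor: 5 ≡ 1 (mod 4), exponent 2; 41 ≡ 1 (mod 4), exponent 1; 89 ≡ 1 (mod 4), exponent 1.
All primes ≡ 3 (mod 4) appear to even exponent (or don't appear), so by the two-squares theorem n IS expressible as a sum of two squares.
Step 3: Build a representation. Group n = k² · m with k = 5 and m = 41 · 89 = 3649 (a product of primes ≡ 1 (mod 4)); a representation of m scales to one of n via (k·x)² + (k·y)² = k²(x² + y²). Each prime p ≡ 1 (mod 4) is itself a sum of two squares; find a² by testing p − a² for a perfect square:
  41: 41 − 1² = 40, 41 − 2² = 37, 41 − 3² = 32, 41 − 4² = 25 = 5² ⇒ 41 = 4² + 5².
  89: 89 − 1² = 88, 89 − 2² = 85, 89 − 3² = 80, 89 − 4² = 73, 89 − 5² = 64 = 8² ⇒ 89 = 5² + 8².
  Combine using the Brahmagupta–Fibonacci identity (a² + b²)(c² + d²) = (ac − bd)² + (ad + bc)² = (ac + bd)² + (ad − bc)²:
  41 · 89 = 3649: from (4² + 5²)(5² + 8²), take (4·5 − 5·8, 4·8 + 5·5) = (20 − 40, 32 + 25) = (-20, 57); dropping signs (only squares matter) gives (20, 57); check 20² + 57² = 400 + 3249 = 3649 ✓.
  Scale by k = 5: (5·20, 5·57) = (100, 285).
Step 4: Order so x ≤ y and verify: 100² + 285² = 10000 + 81225 = 91225 = n. ✓

n = 91225 = 100² + 285² (one valid representation with x ≤ y).


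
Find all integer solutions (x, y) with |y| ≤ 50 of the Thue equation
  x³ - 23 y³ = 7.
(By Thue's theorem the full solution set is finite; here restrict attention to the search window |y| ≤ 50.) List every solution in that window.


The equation is x³ - 23y³ = 7. For fixed y, x³ = 23·y³ + 7, so a solution requires the RHS to be a perfect cube.
Strategy: iterate y from -50 to 50, compute RHS = 23·y³ + 7, and check whether it is a (positive or negative) perfect cube.
Check small values of y:
  y = 0: RHS = 7 is not a perfect cube.
  y = 1: RHS = 30 is not a perfect cube.
  y = -1: RHS = -16 is not a perfect cube.
  y = 2: RHS = 191 is not a perfect cube.
  y = -2: RHS = -177 is not a perfect cube.
  y = 3: RHS = 628 is not a perfect cube.
  y = -3: RHS = -614 is not a perfect cube.
Continuing the search up to |y| = 50 finds no solutions either.
No (x, y) in the scanned range satisfies the equation.

No integer solutions with |y| ≤ 50.


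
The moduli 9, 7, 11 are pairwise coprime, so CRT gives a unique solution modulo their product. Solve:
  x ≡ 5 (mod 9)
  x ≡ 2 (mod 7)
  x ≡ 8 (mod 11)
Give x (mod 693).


Moduli 9, 7, 11 are pairwise coprime; by CRT there is a unique solution modulo M = 9 · 7 · 11 = 693.
Solve pairwise, accumulating the modulus:
  Start with x ≡ 5 (mod 9).
  Combine with x ≡ 2 (mod 7): since gcd(9, 7) = 1, we get a unique residue mod 63.
    Write x = 5 + 9·t and substitute into x ≡ 2 (mod 7): 9·t ≡ 2 − 5 = -3 (mod 7).
    Reduce coefficients mod 7: 2·t ≡ 4 (mod 7).
    The inverse of 2 mod 7 is 4 (since 2·4 = 8 = 1·7 + 1), so t ≡ 4·4 = 16 ≡ 2 (mod 7).
    Then x = 5 + 9·2 = 23, valid modulo lcm(9, 7) = 63: x ≡ 23 (mod 63).
  Combine with x ≡ 8 (mod 11): since gcd(63, 11) = 1, we get a unique residue mod 693.
    Write x = 23 + 63·t and substitute into x ≡ 8 (mod 11): 63·t ≡ 8 − 23 = -15 (mod 11).
    Reduce coefficients mod 11: 8·t ≡ 7 (mod 11).
    The inverse of 8 mod 11 is 7 (since 8·7 = 56 = 5·11 + 1), so t ≡ 7·7 = 49 ≡ 5 (mod 11).
    Then x = 23 + 63·5 = 338, valid modulo lcm(63, 11) = 693: x ≡ 338 (mod 693).
Verify: 338 mod 9 = 5 ✓, 338 mod 7 = 2 ✓, 338 mod 11 = 8 ✓.

x ≡ 338 (mod 693).


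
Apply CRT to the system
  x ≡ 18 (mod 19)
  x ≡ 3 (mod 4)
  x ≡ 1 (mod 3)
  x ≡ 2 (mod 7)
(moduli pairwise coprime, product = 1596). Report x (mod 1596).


Product of moduli M = 19 · 4 · 3 · 7 = 1596.
Merge one congruence at a time:
  Start: x ≡ 18 (mod 19).
  Combine with x ≡ 3 (mod 4); new modulus lcm = 76.
    Write x = 18 + 19·t and substitute into x ≡ 3 (mod 4): 19·t ≡ 3 − 18 = -15 (mod 4).
    Reduce coefficients mod 4: 3·t ≡ 1 (mod 4).
    The inverse of 3 mod 4 is 3 (since 3·3 = 9 = 2·4 + 1), so t ≡ 3·1 = 3 ≡ 3 (mod 4).
    Then x = 18 + 19·3 = 75, valid modulo lcm(19, 4) = 76: x ≡ 75 (mod 76).
  Combine with x ≡ 1 (mod 3); new modulus lcm = 228.
    Write x = 75 + 76·t and substitute into x ≡ 1 (mod 3): 76·t ≡ 1 − 75 = -74 (mod 3).
    Reduce coefficients mod 3: 1·t ≡ 1 (mod 3).
    So t ≡ 1 (mod 3).
    Then x = 75 + 76·1 = 151, valid modulo lcm(76, 3) = 228: x ≡ 151 (mod 228).
  Combine with x ≡ 2 (mod 7); new modulus lcm = 1596.
    Write x = 151 + 228·t and substitute into x ≡ 2 (mod 7): 228·t ≡ 2 − 151 = -149 (mod 7).
    Reduce coefficients mod 7: 4·t ≡ 5 (mod 7).
    The inverse of 4 mod 7 is 2 (since 4·2 = 8 = 1·7 + 1), so t ≡ 2·5 = 10 ≡ 3 (mod 7).
    Then x = 151 + 228·3 = 835, valid modulo lcm(228, 7) = 1596: x ≡ 835 (mod 1596).
Verify against each original: 835 mod 19 = 18, 835 mod 4 = 3, 835 mod 3 = 1, 835 mod 7 = 2.

x ≡ 835 (mod 1596).


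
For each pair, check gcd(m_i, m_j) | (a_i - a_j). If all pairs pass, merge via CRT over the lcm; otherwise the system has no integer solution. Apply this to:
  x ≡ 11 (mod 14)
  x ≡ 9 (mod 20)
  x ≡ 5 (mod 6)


Moduli 14, 20, 6 are not pairwise coprime, so CRT works modulo lcm(m_i) when all pairwise compatibility conditions hold.
Pairwise compatibility: gcd(m_i, m_j) must divide a_i - a_j for every pair.
Merge one congruence at a time:
  Start: x ≡ 11 (mod 14).
  Combine with x ≡ 9 (mod 20): gcd(14, 20) = 2; 9 - 11 = -2, which IS divisible by 2, so compatible.
    Write x = 11 + 14·t and substitute into x ≡ 9 (mod 20): 14·t ≡ 9 − 11 = -2 (mod 20).
    Divide the congruence (and modulus) by g = 2: 7·t ≡ -1 (mod 10).
    Reduce coefficients mod 10: 7·t ≡ 9 (mod 10).
    The inverse of 7 mod 10 is 3 (since 7·3 = 21 = 2·10 + 1), so t ≡ 3·9 = 27 ≡ 7 (mod 10).
    Then x = 11 + 14·7 = 109, valid modulo lcm(14, 20) = 140: x ≡ 109 (mod 140).
  Combine with x ≡ 5 (mod 6): gcd(140, 6) = 2; 5 - 109 = -104, which IS divisible by 2, so compatible.
    Write x = 109 + 140·t and substitute into x ≡ 5 (mod 6): 140·t ≡ 5 − 109 = -104 (mod 6).
    Divide the congruence (and modulus) by g = 2: 70·t ≡ -52 (mod 3).
    Reduce coefficients mod 3: 1·t ≡ 2 (mod 3).
    So t ≡ 2 (mod 3).
    Then x = 109 + 140·2 = 389, valid modulo lcm(140, 6) = 420: x ≡ 389 (mod 420).
Verify: 389 mod 14 = 11, 389 mod 20 = 9, 389 mod 6 = 5.

x ≡ 389 (mod 420).


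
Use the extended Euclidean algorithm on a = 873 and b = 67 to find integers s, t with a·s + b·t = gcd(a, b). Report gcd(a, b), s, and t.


Euclidean algorithm on (873, 67) — divide until remainder is 0:
  873 = 13 · 67 + 2
  67 = 33 · 2 + 1
  2 = 2 · 1 + 0
gcd(873, 67) = 1.
Track Bezout coefficients alongside the remainders: start with r₀ = 873 = a·1 + b·0 (s = 1, t = 0) and r₁ = 67 = a·0 + b·1 (s = 0, t = 1); each new remainder r_{k+1} = r_{k-1} − q_k·r_k inherits s_{k+1} = s_{k-1} − q_k·s_k, t_{k+1} = t_{k-1} − q_k·t_k, so r_k = a·s_k + b·t_k at every step:
  q = 13: r = 2, s = 1 − 13·0 = 1, t = 0 − 13·1 = -13  (check: 873·1 + 67·(-13) = 2)
  q = 33: r = 1, s = 0 − 33·1 = -33, t = 1 − 33·(-13) = 430  (check: 873·(-33) + 67·430 = 1)
The row with r = 1 (the gcd) gives the Bezout coefficients s = -33, t = 430.
Result: 873 · (-33) + 67 · (430) = 1.

gcd(873, 67) = 1; s = -33, t = 430 (check: 873·(-33) + 67·430 = 1).


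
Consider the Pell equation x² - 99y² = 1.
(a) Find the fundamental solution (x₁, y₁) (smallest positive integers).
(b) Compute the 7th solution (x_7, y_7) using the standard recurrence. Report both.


Step 1: Find the fundamental solution (x₁, y₁) of x² - 99y² = 1.
  Expand √99 as a continued fraction. a₀ = ⌊√99⌋ = 9; iterate m_{k+1} = d_k·a_k − m_k, d_{k+1} = (99 − m_{k+1}²)/d_k, a_{k+1} = ⌊(a₀ + m_{k+1})/d_{k+1}⌋ (starting m₀ = 0, d₀ = 1), with convergents p_k = a_k·p_{k-1} + p_{k-2}, q_k = a_k·q_{k-1} + q_{k-2} (p₋₁ = 1, q₋₁ = 0):
  k = 0: a₀ = 9; p₀/q₀ = 9/1; p₀² − 99·q₀² = 81 − 99 = -18.
  k = 1: m = 9, d = 18, a = ⌊(9 + 9)/18⌋ = 1; p/q = (1·9 + 1)/(1·1 + 0) = 10/1; p² − 99·q² = 100 − 99 = 1.
  The first convergent with p² − 99·q² = 1 gives the fundamental solution (x₁, y₁) = (10, 1).
Step 2: Apply the recurrence (x_{n+1}, y_{n+1}) = (x₁x_n + 99y₁y_n, x₁y_n + y₁x_n) repeatedly.
  From (x_1, y_1) = (10, 1): x_2 = 10·10 + 99·1·1 = 199; y_2 = 10·1 + 1·10 = 20.
  From (x_2, y_2) = (199, 20): x_3 = 10·199 + 99·1·20 = 3970; y_3 = 10·20 + 1·199 = 399.
  From (x_3, y_3) = (3970, 399): x_4 = 10·3970 + 99·1·399 = 79201; y_4 = 10·399 + 1·3970 = 7960.
  From (x_4, y_4) = (79201, 7960): x_5 = 10·79201 + 99·1·7960 = 1580050; y_5 = 10·7960 + 1·79201 = 158801.
  From (x_5, y_5) = (1580050, 158801): x_6 = 10·1580050 + 99·1·158801 = 31521799; y_6 = 10·158801 + 1·1580050 = 3168060.
  From (x_6, y_6) = (31521799, 3168060): x_7 = 10·31521799 + 99·1·3168060 = 628855930; y_7 = 10·3168060 + 1·31521799 = 63202399.
Step 3: Verify x_7² - 99·y_7² = 395459780696164900 - 395459780696164899 = 1 (should be 1). ✓

(x_1, y_1) = (10, 1); (x_7, y_7) = (628855930, 63202399).


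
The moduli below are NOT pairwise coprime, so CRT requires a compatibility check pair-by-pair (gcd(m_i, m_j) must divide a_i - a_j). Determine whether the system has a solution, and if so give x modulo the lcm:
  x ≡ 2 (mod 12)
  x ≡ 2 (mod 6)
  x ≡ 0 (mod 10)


Moduli 12, 6, 10 are not pairwise coprime, so CRT works modulo lcm(m_i) when all pairwise compatibility conditions hold.
Pairwise compatibility: gcd(m_i, m_j) must divide a_i - a_j for every pair.
Merge one congruence at a time:
  Start: x ≡ 2 (mod 12).
  Combine with x ≡ 2 (mod 6): gcd(12, 6) = 6; 2 - 2 = 0, which IS divisible by 6, so compatible.
    Write x = 2 + 12·t and substitute into x ≡ 2 (mod 6): 12·t ≡ 2 − 2 = 0 (mod 6).
    Divide the congruence (and modulus) by g = 6: 2·t ≡ 0 (mod 1).
    Modulo 1 every t works; take t = 0.
    Then x = 2 + 12·0 = 2, valid modulo lcm(12, 6) = 12: x ≡ 2 (mod 12).
  Combine with x ≡ 0 (mod 10): gcd(12, 10) = 2; 0 - 2 = -2, which IS divisible by 2, so compatible.
    Write x = 2 + 12·t and substitute into x ≡ 0 (mod 10): 12·t ≡ 0 − 2 = -2 (mod 10).
    Divide the congruence (and modulus) by g = 2: 6·t ≡ -1 (mod 5).
    Reduce coefficients mod 5: 1·t ≡ 4 (mod 5).
    So t ≡ 4 (mod 5).
    Then x = 2 + 12·4 = 50, valid modulo lcm(12, 10) = 60: x ≡ 50 (mod 60).
Verify: 50 mod 12 = 2, 50 mod 6 = 2, 50 mod 10 = 0.

x ≡ 50 (mod 60).


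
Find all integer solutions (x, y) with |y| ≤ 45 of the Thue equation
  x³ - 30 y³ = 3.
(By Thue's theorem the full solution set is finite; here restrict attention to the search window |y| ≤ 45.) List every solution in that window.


The equation is x³ - 30y³ = 3. For fixed y, x³ = 30·y³ + 3, so a solution requires the RHS to be a perfect cube.
Strategy: iterate y from -45 to 45, compute RHS = 30·y³ + 3, and check whether it is a (positive or negative) perfect cube.
Check small values of y:
  y = 0: RHS = 3 is not a perfect cube.
  y = 1: RHS = 33 is not a perfect cube.
  y = -1: RHS = -27 = (-3)³ ⇒ x = -3 works.
  y = 2: RHS = 243 is not a perfect cube.
  y = -2: RHS = -237 is not a perfect cube.
  y = 3: RHS = 813 is not a perfect cube.
  y = -3: RHS = -807 is not a perfect cube.
Continuing the search up to |y| = 45 finds no further solutions beyond those listed.
Collected solutions: (-3, -1).

Solutions (with |y| ≤ 45): (-3, -1).


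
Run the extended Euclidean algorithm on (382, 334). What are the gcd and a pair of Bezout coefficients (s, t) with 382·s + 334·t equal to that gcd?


Euclidean algorithm on (382, 334) — divide until remainder is 0:
  382 = 1 · 334 + 48
  334 = 6 · 48 + 46
  48 = 1 · 46 + 2
  46 = 23 · 2 + 0
gcd(382, 334) = 2.
Track Bezout coefficients alongside the remainders: start with r₀ = 382 = a·1 + b·0 (s = 1, t = 0) and r₁ = 334 = a·0 + b·1 (s = 0, t = 1); each new remainder r_{k+1} = r_{k-1} − q_k·r_k inherits s_{k+1} = s_{k-1} − q_k·s_k, t_{k+1} = t_{k-1} − q_k·t_k, so r_k = a·s_k + b·t_k at every step:
  q = 1: r = 48, s = 1 − 1·0 = 1, t = 0 − 1·1 = -1  (check: 382·1 + 334·(-1) = 48)
  q = 6: r = 46, s = 0 − 6·1 = -6, t = 1 − 6·(-1) = 7  (check: 382·(-6) + 334·7 = 46)
  q = 1: r = 2, s = 1 − 1·(-6) = 7, t = -1 − 1·7 = -8  (check: 382·7 + 334·(-8) = 2)
The row with r = 2 (the gcd) gives the Bezout coefficients s = 7, t = -8.
Result: 382 · (7) + 334 · (-8) = 2.

gcd(382, 334) = 2; s = 7, t = -8 (check: 382·7 + 334·(-8) = 2).


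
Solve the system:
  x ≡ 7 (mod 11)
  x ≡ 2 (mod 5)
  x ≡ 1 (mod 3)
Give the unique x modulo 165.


Moduli 11, 5, 3 are pairwise coprime; by CRT there is a unique solution modulo M = 11 · 5 · 3 = 165.
Solve pairwise, accumulating the modulus:
  Start with x ≡ 7 (mod 11).
  Combine with x ≡ 2 (mod 5): since gcd(11, 5) = 1, we get a unique residue mod 55.
    Write x = 7 + 11·t and substitute into x ≡ 2 (mod 5): 11·t ≡ 2 − 7 = -5 (mod 5).
    Reduce coefficients mod 5: 1·t ≡ 0 (mod 5).
    So t ≡ 0 (mod 5).
    Then x = 7 + 11·0 = 7, valid modulo lcm(11, 5) = 55: x ≡ 7 (mod 55).
  Combine with x ≡ 1 (mod 3): since gcd(55, 3) = 1, we get a unique residue mod 165.
    Write x = 7 + 55·t and substitute into x ≡ 1 (mod 3): 55·t ≡ 1 − 7 = -6 (mod 3).
    Reduce coefficients mod 3: 1·t ≡ 0 (mod 3).
    So t ≡ 0 (mod 3).
    Then x = 7 + 55·0 = 7, valid modulo lcm(55, 3) = 165: x ≡ 7 (mod 165).
Verify: 7 mod 11 = 7 ✓, 7 mod 5 = 2 ✓, 7 mod 3 = 1 ✓.

x ≡ 7 (mod 165).
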